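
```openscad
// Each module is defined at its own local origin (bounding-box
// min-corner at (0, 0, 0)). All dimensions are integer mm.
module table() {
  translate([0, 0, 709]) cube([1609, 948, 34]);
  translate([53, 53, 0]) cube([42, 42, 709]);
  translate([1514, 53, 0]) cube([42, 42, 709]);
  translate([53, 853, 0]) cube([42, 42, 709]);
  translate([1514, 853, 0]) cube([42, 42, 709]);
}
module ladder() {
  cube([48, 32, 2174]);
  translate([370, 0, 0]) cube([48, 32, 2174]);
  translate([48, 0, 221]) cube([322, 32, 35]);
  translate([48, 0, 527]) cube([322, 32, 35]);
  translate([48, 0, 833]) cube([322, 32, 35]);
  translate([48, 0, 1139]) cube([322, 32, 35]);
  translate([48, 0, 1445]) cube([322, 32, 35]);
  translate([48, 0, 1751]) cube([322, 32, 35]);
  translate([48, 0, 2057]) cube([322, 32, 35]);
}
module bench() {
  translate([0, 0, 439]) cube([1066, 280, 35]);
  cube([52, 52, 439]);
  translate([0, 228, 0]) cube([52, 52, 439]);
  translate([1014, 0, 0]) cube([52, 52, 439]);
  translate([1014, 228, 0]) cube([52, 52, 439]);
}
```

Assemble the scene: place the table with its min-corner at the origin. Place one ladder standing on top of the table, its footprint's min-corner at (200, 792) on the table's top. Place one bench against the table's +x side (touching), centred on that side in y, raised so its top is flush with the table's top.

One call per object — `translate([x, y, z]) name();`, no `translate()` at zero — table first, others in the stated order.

table();
translate([200, 792, 743]) ladder();
translate([1609, 334, 269]) bench();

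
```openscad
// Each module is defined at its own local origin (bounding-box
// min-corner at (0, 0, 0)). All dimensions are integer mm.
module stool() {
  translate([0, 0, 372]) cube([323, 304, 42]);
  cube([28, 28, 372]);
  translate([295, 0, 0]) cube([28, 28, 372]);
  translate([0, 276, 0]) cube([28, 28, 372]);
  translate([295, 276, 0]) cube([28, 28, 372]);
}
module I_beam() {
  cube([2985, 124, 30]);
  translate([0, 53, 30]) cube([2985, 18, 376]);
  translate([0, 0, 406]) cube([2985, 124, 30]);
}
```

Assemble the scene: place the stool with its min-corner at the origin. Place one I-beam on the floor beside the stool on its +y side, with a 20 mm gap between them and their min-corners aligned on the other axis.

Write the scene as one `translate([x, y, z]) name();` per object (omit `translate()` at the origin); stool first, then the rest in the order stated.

stool();
translate([0, 324, 0]) I_beam();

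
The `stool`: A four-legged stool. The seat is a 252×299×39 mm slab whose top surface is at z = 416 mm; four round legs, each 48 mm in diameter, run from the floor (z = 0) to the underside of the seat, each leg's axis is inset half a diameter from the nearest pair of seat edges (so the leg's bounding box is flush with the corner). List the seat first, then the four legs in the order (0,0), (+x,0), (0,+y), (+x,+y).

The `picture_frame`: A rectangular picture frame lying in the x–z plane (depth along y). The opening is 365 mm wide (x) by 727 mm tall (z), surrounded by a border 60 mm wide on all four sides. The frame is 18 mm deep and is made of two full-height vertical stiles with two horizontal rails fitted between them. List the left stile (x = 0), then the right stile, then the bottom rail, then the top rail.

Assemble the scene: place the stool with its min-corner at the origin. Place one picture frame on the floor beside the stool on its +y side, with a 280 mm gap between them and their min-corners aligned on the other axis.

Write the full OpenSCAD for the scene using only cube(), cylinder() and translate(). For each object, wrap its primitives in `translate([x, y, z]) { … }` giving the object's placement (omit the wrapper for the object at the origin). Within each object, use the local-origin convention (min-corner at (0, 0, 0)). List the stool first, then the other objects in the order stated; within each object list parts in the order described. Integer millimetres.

translate([0, 0, 377]) cube([252, 299, 39]);
translate([24, 24, 0]) cylinder(h = 377, r = 24);
translate([228, 24, 0]) cylinder(h = 377, r = 24);
translate([24, 275, 0]) cylinder(h = 377, r = 24);
translate([228, 275, 0]) cylinder(h = 377, r = 24);
translate([0, 579, 0]) {
  cube([60, 18, 847]);
  translate([425, 0, 0]) cube([60, 18, 847]);
  translate([60, 0, 0]) cube([365, 18, 60]);
  translate([60, 0, 787]) cube([365, 18, 60]);
}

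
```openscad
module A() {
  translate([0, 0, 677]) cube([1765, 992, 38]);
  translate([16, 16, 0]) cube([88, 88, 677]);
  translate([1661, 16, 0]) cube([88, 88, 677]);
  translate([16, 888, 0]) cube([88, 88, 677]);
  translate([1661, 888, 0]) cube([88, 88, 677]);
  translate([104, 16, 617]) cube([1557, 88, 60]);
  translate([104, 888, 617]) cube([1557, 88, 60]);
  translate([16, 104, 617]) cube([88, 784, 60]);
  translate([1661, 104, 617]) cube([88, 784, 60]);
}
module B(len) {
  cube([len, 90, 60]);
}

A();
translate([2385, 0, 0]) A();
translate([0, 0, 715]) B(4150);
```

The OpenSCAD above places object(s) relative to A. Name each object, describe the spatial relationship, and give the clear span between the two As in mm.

A is a table. B is a beam. A beam spans the tops of two tables. The clear span between the two tables is 620 mm.

Second table starts at x = 2385; first ends at x = 1765; clear span = 2385 − 1765 = 620 mm.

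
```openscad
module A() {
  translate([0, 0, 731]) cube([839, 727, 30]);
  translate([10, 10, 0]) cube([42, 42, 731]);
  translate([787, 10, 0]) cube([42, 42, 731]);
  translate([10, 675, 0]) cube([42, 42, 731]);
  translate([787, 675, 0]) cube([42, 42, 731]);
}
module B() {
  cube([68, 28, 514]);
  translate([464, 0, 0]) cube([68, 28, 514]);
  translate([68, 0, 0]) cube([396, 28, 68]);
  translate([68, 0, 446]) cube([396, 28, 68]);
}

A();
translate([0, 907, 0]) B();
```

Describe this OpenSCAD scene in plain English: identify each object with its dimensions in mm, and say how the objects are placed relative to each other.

A is a rectangular dining table. The top is 839×727×30 mm with its upper surface at z = 761 mm. It stands on four 42×42 mm square legs, each inset 10 mm from the nearest pair of top edges, running from the floor to the underside of the top.

B is a rectangular picture frame lying in the x–z plane (depth along y). The opening is 396 mm wide (x) by 378 mm tall (z), surrounded by a border 68 mm wide on all four sides. The frame is 28 mm deep and is made of two full-height vertical stiles with two horizontal rails fitted between them.

The picture frame is on the floor beside the table on its +y side.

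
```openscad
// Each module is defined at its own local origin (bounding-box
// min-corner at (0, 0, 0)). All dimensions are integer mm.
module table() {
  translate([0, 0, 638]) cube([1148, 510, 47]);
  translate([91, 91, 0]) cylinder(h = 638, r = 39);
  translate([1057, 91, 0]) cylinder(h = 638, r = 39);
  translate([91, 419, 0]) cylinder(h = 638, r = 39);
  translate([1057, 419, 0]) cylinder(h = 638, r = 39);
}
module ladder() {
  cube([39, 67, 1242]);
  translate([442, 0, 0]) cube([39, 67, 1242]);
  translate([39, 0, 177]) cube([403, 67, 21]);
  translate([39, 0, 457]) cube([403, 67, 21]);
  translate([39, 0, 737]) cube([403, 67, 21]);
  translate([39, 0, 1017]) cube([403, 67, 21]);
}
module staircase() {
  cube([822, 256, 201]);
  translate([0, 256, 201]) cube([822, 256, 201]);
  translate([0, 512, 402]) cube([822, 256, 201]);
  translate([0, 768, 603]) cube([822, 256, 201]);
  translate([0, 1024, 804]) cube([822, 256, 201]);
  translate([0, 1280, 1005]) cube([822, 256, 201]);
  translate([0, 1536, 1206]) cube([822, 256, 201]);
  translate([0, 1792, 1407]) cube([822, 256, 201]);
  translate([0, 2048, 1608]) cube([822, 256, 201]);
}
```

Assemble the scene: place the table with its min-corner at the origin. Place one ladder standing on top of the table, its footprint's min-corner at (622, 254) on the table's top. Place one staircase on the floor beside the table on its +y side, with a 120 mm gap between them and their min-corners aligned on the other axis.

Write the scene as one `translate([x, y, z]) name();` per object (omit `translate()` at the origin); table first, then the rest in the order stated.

table();
translate([622, 254, 685]) ladder();
translate([0, 630, 0]) staircase();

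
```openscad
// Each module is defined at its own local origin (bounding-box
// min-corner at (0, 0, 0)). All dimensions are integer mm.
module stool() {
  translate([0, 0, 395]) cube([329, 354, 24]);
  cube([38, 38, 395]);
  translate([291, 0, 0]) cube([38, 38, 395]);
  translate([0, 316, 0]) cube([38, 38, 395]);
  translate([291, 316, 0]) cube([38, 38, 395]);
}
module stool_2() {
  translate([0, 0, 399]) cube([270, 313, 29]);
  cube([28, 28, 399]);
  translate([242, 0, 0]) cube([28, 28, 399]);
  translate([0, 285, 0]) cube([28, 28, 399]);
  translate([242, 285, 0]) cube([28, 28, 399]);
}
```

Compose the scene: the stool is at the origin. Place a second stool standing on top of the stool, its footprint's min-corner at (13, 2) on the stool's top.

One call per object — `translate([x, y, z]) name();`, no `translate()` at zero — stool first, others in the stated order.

stool();
translate([13, 2, 419]) stool_2();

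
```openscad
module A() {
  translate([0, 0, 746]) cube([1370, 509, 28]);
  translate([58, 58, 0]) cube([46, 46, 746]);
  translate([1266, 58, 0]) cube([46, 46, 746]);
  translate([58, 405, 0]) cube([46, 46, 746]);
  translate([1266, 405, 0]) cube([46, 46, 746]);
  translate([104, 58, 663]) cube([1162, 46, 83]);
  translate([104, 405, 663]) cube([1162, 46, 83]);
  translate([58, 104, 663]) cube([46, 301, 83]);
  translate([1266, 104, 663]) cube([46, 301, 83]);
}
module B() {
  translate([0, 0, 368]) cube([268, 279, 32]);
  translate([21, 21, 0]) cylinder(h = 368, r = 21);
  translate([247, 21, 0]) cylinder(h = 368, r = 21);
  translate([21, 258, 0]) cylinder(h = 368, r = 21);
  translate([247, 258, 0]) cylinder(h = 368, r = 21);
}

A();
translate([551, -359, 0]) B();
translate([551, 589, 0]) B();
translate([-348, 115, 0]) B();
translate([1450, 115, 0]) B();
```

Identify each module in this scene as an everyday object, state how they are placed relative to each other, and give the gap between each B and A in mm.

Each stool's nearest face is 80 mm from the table's bounding box.

A is a table. B is a stool. Four stools sit around the table at the −y, +y, −x, +x sides. The gap between each stool and the table is 80 mm.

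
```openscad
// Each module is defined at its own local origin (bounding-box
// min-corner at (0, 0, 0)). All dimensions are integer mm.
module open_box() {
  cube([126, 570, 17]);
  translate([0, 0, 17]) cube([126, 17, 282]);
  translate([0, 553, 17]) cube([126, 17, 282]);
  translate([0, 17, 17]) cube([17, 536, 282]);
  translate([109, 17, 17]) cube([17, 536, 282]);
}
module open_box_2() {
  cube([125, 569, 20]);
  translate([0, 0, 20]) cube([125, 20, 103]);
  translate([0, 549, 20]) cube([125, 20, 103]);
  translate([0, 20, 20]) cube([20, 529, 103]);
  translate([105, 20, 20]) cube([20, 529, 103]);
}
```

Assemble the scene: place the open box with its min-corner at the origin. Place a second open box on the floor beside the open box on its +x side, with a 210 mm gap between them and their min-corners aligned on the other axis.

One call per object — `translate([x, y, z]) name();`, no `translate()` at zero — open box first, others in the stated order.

open_box();
translate([336, 0, 0]) open_box_2();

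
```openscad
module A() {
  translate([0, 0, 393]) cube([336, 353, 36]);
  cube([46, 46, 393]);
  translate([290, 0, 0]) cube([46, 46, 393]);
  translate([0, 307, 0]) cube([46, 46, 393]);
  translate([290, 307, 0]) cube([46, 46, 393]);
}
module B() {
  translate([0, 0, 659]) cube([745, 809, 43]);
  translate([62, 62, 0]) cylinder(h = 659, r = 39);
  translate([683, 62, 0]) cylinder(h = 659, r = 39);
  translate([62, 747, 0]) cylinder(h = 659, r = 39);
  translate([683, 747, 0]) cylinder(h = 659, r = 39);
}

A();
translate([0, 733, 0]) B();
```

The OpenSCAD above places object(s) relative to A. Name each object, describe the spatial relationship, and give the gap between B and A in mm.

A is a stool. B is a table. The table is on the floor beside the stool on its +y side. The gap between the table and the stool is 380 mm.

The table's nearest face is 380 mm from the stool's +y face.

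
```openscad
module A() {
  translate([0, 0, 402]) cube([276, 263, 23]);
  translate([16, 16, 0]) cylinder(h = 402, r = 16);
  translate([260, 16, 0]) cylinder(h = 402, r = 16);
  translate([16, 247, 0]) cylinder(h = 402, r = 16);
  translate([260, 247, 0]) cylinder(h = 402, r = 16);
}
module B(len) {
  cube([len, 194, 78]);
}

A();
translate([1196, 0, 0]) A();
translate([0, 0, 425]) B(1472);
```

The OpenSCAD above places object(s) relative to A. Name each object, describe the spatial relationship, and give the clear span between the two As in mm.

A is a stool. B is a beam. A beam spans the tops of two stools. The clear span between the two stools is 920 mm.

Second stool starts at x = 1196; first ends at x = 276; clear span = 1196 − 276 = 920 mm.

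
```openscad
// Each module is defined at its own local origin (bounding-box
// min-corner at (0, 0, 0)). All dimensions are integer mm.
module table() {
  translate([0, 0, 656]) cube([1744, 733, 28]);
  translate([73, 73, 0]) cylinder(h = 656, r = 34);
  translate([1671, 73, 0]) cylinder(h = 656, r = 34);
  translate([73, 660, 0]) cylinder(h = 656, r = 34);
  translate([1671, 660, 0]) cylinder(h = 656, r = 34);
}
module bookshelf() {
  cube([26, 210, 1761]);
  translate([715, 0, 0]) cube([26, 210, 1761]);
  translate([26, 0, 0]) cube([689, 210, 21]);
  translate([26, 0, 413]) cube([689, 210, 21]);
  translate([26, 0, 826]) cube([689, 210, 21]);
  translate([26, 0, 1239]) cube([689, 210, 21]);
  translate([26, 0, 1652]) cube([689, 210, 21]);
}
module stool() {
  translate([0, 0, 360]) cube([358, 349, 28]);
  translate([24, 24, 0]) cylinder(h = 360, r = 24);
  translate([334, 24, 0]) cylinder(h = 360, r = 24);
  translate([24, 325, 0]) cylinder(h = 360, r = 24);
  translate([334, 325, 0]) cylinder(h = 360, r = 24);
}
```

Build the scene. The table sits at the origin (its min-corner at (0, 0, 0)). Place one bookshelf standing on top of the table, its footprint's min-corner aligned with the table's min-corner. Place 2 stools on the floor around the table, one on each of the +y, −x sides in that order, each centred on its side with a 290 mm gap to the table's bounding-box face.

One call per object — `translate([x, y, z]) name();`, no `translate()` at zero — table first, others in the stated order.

table();
translate([0, 0, 684]) bookshelf();
translate([693, 1023, 0]) stool();
translate([-648, 192, 0]) stool();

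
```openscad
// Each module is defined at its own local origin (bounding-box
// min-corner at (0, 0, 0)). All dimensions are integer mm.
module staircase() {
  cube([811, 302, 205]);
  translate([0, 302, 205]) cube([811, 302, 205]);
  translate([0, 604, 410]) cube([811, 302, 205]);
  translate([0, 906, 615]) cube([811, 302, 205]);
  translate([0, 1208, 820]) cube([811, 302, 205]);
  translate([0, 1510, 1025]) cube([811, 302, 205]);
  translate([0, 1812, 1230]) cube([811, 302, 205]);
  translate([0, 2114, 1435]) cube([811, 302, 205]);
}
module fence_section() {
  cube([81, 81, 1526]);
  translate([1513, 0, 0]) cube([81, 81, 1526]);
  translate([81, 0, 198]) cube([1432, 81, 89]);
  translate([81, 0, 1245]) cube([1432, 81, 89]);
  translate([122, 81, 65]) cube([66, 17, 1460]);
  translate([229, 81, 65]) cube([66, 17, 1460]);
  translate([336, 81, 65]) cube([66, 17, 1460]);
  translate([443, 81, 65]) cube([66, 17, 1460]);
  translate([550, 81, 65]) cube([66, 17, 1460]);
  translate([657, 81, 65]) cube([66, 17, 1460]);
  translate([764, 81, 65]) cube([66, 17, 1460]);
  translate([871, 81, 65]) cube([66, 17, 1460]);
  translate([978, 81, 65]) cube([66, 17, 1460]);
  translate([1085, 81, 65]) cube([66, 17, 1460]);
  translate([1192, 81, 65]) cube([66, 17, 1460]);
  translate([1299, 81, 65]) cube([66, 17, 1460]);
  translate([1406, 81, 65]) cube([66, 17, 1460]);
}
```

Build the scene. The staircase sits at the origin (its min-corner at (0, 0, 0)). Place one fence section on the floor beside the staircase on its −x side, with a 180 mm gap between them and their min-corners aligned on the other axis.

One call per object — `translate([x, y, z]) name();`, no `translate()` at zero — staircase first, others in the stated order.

staircase();
translate([-1774, 0, 0]) fence_section();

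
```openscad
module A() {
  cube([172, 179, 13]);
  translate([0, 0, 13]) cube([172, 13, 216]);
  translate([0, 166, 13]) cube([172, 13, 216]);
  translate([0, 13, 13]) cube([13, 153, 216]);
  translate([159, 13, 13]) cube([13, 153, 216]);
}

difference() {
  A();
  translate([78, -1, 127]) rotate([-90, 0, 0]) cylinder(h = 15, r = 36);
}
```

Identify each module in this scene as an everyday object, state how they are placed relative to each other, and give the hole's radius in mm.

The subtracted cylinder has r = 36 mm.

A is an open box. The open box has a circular hole through its front wall. The hole's radius is 36 mm.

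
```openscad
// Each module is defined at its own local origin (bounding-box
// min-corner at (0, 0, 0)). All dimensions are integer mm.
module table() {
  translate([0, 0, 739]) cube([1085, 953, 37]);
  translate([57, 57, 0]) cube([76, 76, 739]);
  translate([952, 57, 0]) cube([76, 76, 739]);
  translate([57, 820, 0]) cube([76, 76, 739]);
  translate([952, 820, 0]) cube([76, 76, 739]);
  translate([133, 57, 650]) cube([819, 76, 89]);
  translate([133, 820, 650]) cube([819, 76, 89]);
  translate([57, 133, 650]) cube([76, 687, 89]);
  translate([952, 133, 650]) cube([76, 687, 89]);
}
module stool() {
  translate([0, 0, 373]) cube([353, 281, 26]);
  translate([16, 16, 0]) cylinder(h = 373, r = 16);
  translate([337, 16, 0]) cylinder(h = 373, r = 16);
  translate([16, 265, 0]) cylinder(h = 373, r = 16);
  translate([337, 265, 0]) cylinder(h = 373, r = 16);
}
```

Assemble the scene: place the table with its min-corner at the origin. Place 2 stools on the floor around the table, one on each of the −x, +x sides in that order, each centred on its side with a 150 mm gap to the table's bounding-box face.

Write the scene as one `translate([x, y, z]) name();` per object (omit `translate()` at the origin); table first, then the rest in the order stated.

table();
translate([-503, 336, 0]) stool();
translate([1235, 336, 0]) stool();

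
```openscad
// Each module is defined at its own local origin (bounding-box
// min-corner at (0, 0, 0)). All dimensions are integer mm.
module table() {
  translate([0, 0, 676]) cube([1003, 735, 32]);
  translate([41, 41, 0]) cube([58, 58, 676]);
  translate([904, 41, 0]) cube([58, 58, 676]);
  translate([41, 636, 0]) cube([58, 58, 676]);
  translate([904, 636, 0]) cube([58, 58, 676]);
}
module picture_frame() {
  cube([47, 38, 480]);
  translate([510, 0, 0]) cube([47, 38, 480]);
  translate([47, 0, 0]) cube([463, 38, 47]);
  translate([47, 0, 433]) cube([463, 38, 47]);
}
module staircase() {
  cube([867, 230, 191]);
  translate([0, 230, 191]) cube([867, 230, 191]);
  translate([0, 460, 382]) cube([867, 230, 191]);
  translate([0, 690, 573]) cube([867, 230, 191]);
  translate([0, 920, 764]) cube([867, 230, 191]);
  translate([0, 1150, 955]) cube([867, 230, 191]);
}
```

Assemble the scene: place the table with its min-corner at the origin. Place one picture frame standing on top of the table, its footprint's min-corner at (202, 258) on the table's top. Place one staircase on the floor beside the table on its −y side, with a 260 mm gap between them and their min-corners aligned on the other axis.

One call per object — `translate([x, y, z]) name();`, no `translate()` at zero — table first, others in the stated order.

table();
translate([202, 258, 708]) picture_frame();
translate([0, -1640, 0]) staircase();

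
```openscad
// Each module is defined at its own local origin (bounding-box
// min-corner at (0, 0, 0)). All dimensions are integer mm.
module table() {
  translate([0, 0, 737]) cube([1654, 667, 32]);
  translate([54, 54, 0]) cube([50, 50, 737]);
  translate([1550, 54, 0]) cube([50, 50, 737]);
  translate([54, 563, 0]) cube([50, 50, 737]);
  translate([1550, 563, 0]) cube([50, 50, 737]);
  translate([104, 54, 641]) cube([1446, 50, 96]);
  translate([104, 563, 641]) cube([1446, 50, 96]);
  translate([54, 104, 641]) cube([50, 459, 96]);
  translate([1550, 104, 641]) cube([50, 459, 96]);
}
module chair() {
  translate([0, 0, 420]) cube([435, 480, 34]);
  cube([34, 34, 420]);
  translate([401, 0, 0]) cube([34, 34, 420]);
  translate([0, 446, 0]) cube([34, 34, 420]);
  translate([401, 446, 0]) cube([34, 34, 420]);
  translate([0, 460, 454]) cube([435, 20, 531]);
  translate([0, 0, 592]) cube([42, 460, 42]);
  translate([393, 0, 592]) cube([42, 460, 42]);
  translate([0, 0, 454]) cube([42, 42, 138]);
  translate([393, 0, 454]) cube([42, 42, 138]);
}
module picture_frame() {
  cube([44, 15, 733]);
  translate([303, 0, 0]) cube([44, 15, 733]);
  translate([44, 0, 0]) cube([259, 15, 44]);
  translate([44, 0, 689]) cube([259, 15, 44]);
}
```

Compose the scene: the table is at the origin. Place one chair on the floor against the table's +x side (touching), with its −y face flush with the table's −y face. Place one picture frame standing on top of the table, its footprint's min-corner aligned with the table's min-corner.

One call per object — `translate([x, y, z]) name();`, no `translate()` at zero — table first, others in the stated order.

table();
translate([1654, 0, 0]) chair();
translate([0, 0, 769]) picture_frame();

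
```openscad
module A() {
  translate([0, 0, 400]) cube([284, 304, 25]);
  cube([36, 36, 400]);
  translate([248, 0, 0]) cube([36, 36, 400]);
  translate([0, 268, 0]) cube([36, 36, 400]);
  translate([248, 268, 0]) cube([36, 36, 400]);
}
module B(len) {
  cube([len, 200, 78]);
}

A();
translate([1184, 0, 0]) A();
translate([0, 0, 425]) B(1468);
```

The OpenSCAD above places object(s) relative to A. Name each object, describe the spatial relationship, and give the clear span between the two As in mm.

Second stool starts at x = 1184; first ends at x = 284; clear span = 1184 − 284 = 900 mm.

A is a stool. B is a beam. A beam spans the tops of two stools. The clear span between the two stools is 900 mm.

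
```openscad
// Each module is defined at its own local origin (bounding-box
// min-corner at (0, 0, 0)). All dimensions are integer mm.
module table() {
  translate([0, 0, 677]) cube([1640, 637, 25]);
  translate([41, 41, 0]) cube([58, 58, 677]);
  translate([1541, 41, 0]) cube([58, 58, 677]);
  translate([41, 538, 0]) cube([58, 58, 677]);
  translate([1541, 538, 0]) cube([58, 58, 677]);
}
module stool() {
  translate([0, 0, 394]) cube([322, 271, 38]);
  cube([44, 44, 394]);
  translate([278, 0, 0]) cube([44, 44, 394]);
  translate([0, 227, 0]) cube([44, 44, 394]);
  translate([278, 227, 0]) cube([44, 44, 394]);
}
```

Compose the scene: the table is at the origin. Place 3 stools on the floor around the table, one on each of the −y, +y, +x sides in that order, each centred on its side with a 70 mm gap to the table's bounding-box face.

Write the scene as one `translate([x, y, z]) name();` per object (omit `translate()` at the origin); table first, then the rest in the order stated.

table();
translate([659, -341, 0]) stool();
translate([659, 707, 0]) stool();
translate([1710, 183, 0]) stool();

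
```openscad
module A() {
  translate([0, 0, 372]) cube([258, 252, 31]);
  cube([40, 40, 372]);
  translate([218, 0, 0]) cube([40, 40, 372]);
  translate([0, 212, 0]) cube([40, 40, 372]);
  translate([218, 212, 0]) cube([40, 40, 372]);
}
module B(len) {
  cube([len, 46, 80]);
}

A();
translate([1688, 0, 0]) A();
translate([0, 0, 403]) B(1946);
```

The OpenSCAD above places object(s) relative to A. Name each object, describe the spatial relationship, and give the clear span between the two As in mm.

A is a stool. B is a beam. A beam spans the tops of two stools. The clear span between the two stools is 1430 mm.

Second stool starts at x = 1688; first ends at x = 258; clear span = 1688 − 258 = 1430 mm.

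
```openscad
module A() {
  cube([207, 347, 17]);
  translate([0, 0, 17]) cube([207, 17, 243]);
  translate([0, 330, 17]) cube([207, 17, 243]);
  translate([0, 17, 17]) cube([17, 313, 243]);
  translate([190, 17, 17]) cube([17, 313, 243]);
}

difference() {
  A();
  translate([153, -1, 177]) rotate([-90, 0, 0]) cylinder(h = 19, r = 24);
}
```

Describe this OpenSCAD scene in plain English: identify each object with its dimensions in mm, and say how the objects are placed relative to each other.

A is an open storage box with external size 207×347×260 mm and wall thickness 17 mm (the base is also 17 mm thick). The base covers the whole footprint; the four walls stand on the base, with the y-facing walls full-width and the x-facing walls fitting between their inner faces.

The open box has a circular hole of radius 24 mm through its front wall, centred at (x = 153, z = 177).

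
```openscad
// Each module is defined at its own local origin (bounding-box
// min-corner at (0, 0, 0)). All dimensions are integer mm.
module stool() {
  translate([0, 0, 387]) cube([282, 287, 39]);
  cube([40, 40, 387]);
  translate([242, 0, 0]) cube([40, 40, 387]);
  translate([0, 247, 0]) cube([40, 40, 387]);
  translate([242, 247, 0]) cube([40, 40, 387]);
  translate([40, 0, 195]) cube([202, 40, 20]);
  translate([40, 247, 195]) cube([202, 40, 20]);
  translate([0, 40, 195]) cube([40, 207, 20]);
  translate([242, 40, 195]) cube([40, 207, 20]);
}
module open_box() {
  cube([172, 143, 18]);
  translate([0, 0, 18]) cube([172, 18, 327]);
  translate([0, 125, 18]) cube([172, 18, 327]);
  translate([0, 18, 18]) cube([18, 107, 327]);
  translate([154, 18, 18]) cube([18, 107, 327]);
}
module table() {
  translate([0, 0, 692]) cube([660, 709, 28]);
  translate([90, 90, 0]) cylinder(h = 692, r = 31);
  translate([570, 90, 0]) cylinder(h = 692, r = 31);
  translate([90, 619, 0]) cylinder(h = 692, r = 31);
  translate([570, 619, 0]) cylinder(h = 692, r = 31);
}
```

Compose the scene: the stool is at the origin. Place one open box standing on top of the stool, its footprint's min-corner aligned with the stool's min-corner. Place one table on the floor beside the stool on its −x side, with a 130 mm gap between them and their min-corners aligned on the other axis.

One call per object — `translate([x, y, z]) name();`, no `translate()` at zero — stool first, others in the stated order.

stool();
translate([0, 0, 426]) open_box();
translate([-790, 0, 0]) table();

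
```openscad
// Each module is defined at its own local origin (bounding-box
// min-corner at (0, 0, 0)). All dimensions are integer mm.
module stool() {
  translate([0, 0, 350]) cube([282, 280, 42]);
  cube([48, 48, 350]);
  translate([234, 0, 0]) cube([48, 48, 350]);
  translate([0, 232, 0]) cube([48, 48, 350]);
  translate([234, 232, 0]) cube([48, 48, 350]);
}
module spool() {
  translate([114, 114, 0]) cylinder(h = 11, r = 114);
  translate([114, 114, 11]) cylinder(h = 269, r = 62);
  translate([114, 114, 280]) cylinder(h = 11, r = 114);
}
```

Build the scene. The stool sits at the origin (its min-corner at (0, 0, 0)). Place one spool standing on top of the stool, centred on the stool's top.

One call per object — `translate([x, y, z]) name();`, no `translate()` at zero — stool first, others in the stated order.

stool();
translate([27, 26, 392]) spool();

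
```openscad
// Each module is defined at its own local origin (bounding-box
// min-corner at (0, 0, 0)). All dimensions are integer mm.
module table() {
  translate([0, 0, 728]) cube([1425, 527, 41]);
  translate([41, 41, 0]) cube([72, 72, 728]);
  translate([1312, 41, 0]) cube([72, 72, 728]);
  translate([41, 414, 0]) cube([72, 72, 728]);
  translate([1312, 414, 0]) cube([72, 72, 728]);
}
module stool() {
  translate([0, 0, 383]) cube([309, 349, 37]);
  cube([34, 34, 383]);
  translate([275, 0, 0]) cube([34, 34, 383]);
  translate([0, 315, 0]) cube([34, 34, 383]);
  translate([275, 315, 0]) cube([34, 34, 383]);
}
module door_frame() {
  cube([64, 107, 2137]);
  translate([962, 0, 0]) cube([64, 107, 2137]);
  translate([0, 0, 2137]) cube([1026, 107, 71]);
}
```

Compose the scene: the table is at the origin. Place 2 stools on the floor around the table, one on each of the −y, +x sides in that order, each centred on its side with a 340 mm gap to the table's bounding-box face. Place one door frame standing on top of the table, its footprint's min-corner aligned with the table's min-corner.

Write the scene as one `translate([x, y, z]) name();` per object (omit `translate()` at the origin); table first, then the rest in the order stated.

table();
translate([558, -689, 0]) stool();
translate([1765, 89, 0]) stool();
translate([0, 0, 769]) door_frame();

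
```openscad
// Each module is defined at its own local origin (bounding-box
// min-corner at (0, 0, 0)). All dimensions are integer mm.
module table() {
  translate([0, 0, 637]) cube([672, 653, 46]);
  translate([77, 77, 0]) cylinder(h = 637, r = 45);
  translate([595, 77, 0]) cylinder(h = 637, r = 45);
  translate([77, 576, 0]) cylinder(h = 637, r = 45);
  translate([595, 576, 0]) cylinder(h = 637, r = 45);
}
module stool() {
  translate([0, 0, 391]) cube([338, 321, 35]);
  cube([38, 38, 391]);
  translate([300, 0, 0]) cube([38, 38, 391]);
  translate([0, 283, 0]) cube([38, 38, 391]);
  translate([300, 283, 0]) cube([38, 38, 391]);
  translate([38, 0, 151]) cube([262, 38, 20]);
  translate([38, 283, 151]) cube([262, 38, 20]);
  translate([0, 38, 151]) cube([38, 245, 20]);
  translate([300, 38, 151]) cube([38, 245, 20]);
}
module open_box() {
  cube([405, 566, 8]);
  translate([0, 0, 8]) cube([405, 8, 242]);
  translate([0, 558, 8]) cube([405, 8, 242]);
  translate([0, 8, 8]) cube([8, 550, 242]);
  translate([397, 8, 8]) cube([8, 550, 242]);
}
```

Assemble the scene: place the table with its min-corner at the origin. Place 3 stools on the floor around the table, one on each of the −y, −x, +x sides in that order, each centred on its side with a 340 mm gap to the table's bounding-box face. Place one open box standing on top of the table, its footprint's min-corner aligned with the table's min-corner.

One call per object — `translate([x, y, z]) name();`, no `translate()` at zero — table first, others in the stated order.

table();
translate([167, -661, 0]) stool();
translate([-678, 166, 0]) stool();
translate([1012, 166, 0]) stool();
translate([0, 0, 683]) open_box();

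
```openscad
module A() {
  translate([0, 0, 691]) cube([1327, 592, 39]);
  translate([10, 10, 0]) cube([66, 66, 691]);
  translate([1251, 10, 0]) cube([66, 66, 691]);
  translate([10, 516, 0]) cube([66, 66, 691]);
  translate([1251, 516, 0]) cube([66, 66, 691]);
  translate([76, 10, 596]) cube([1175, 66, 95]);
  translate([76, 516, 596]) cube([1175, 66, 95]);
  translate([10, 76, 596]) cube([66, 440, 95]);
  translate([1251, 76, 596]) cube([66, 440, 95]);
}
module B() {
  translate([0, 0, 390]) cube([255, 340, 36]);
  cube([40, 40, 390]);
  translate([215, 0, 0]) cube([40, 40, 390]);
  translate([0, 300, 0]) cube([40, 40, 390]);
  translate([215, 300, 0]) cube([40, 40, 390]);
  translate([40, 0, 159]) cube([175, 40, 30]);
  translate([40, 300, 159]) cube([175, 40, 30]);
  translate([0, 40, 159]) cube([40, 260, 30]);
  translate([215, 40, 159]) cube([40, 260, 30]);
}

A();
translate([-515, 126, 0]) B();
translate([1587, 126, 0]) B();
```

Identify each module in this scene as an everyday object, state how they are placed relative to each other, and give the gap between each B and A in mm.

Each stool's nearest face is 260 mm from the table's bounding box.

A is a table. B is a stool. Two stools sit around the table at the −x, +x sides. The gap between each stool and the table is 260 mm.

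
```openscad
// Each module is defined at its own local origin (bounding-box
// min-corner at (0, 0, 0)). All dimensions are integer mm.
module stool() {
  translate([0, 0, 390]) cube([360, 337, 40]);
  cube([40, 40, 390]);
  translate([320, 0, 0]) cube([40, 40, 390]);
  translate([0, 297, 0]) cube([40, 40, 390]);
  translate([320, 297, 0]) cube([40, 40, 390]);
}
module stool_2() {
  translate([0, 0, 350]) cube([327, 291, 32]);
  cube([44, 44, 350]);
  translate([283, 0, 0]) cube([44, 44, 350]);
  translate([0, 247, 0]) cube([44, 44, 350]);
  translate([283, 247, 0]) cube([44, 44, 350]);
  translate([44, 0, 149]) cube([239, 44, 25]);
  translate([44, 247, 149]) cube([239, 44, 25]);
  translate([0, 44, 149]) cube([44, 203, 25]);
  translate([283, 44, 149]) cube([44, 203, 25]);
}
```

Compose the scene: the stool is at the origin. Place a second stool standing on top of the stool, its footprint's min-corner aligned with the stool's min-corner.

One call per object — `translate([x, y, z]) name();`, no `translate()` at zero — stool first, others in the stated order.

stool();
translate([0, 0, 430]) stool_2();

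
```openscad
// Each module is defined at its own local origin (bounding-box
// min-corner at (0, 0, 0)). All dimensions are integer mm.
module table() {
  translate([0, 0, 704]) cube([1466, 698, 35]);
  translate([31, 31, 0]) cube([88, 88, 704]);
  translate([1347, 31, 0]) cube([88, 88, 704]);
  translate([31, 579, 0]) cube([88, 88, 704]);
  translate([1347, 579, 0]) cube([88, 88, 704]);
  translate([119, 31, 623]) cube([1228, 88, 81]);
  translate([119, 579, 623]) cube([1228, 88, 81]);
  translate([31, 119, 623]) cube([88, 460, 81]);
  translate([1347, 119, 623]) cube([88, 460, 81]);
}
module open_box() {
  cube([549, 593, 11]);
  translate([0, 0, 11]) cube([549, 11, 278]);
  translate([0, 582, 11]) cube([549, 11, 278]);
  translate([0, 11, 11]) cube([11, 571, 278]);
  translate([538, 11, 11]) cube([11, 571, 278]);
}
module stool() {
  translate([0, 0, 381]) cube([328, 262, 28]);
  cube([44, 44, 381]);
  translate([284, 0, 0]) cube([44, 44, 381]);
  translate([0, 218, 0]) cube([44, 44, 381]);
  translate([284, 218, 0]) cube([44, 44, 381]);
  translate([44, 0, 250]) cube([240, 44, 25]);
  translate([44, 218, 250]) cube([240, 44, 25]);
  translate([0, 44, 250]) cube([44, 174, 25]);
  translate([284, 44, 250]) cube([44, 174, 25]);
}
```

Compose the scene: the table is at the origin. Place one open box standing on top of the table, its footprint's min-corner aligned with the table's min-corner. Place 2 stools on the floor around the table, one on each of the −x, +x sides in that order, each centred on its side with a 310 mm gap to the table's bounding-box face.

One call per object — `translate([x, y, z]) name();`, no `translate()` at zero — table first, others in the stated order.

table();
translate([0, 0, 739]) open_box();
translate([-638, 218, 0]) stool();
translate([1776, 218, 0]) stool();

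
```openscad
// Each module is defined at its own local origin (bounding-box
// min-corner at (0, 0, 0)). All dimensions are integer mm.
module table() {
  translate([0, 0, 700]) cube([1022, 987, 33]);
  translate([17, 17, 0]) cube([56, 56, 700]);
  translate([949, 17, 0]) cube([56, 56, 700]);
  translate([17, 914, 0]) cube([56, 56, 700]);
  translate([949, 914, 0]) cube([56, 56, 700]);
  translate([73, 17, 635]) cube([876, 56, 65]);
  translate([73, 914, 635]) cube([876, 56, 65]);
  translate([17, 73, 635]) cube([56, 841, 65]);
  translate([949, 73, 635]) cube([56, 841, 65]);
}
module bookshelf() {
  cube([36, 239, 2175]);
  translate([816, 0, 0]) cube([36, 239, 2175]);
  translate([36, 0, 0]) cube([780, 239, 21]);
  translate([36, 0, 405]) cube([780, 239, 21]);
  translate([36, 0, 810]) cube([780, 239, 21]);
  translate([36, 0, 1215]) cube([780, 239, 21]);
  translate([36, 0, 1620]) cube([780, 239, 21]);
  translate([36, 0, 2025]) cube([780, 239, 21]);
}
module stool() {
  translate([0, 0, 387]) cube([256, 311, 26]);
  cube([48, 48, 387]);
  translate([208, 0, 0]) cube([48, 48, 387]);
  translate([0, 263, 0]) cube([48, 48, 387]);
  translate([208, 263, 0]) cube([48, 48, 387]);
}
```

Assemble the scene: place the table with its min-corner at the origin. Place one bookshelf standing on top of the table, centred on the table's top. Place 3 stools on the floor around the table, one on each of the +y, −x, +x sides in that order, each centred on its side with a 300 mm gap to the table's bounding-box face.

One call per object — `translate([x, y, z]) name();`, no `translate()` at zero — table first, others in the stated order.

table();
translate([85, 374, 733]) bookshelf();
translate([383, 1287, 0]) stool();
translate([-556, 338, 0]) stool();
translate([1322, 338, 0]) stool();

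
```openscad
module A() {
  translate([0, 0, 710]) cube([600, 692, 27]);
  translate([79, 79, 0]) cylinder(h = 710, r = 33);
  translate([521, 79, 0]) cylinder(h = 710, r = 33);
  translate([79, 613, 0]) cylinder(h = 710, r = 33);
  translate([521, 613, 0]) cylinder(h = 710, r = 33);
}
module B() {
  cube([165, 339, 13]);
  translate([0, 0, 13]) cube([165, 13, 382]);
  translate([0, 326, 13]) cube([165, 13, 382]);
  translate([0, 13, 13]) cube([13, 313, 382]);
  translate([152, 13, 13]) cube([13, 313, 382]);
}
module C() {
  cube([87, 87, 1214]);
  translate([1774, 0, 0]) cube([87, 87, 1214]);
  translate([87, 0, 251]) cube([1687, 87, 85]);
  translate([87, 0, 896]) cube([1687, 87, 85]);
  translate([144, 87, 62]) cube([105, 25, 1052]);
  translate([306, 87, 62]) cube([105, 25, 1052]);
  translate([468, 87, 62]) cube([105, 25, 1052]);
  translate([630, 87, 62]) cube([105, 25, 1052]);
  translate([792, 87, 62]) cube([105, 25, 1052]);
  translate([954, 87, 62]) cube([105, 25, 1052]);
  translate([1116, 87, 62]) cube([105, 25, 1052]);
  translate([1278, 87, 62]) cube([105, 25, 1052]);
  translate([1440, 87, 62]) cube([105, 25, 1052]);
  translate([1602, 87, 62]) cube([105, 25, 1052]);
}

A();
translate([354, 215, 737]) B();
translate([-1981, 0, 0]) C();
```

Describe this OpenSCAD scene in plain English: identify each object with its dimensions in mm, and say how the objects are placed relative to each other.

A is a rectangular dining table. The top is 600×692×27 mm with its upper surface at z = 737 mm. It stands on four round legs of 66 mm diameter, each leg's bounding box inset 46 mm from the nearest pair of top edges, running from the floor to the underside of the top.

B is an open storage box with external size 165×339×395 mm and wall thickness 13 mm (the base is also 13 mm thick). The base covers the whole footprint; the four walls stand on the base, with the y-facing walls full-width and the x-facing walls fitting between their inner faces.

C is a fence section. Two 87×87 mm posts, 1214 mm tall, stand on the floor with a clear span of 1687 mm between their inner faces. Two horizontal rails of 87×85 mm section span the gap between the posts with their undersides at z = 251 mm and z = 896 mm, flush with the posts' −y face. 10 pickets, each 105 mm wide, 25 mm thick and 1052 mm tall, are fixed to the +y face of the rails with their bottoms at z = 62 mm, evenly spaced across the span with equal gaps (rounded down to the nearest mm) at the −x end and between each pair — any rounding remainder accumulates at the +x end.

The open box is on top of the table. The fence section is on the floor beside the table on its −x side.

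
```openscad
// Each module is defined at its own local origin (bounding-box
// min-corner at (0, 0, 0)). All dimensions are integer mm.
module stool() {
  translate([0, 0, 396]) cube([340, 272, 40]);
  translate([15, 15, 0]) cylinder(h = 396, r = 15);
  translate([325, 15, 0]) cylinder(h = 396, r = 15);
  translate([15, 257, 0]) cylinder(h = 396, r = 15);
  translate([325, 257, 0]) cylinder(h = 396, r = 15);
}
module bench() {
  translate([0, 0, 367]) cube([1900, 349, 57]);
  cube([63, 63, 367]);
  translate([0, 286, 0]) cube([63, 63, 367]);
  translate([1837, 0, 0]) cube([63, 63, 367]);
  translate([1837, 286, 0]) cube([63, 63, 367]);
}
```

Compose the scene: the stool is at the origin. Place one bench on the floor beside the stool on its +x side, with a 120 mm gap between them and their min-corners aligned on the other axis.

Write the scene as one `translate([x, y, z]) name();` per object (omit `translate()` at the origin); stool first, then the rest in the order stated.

stool();
translate([460, 0, 0]) bench();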